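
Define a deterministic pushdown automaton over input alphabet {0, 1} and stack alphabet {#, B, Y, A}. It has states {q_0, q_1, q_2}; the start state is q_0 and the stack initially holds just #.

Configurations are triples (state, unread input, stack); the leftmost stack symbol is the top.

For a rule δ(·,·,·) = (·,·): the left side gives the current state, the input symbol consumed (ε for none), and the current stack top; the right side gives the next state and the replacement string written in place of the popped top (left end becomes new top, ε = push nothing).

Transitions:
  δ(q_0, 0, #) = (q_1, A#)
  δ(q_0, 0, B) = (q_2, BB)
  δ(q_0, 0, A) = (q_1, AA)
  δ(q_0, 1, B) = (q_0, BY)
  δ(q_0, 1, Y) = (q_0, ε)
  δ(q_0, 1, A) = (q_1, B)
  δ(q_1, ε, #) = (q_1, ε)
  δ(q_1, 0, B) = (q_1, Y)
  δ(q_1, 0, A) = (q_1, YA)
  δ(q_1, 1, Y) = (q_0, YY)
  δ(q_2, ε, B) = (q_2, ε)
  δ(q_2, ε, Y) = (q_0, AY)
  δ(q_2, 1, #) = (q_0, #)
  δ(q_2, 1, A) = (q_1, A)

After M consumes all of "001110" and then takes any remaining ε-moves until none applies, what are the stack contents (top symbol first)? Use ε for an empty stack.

AA#

(q_0, 001110, #)
  read 0, top #: go to q_1, push A# → (q_1, 01110, A#)
  read 0, top A: go to q_1, push YA → (q_1, 1110, YA#)
  read 1, top Y: go to q_0, push YY → (q_0, 110, YYA#)
  read 1, top Y: go to q_0, push ε → (q_0, 10, YA#)
  read 1, top Y: go to q_0, push ε → (q_0, 0, A#)
  read 0, top A: go to q_1, push AA → (q_1, ε, AA#)
All input consumed in state q_1 with stack AA#.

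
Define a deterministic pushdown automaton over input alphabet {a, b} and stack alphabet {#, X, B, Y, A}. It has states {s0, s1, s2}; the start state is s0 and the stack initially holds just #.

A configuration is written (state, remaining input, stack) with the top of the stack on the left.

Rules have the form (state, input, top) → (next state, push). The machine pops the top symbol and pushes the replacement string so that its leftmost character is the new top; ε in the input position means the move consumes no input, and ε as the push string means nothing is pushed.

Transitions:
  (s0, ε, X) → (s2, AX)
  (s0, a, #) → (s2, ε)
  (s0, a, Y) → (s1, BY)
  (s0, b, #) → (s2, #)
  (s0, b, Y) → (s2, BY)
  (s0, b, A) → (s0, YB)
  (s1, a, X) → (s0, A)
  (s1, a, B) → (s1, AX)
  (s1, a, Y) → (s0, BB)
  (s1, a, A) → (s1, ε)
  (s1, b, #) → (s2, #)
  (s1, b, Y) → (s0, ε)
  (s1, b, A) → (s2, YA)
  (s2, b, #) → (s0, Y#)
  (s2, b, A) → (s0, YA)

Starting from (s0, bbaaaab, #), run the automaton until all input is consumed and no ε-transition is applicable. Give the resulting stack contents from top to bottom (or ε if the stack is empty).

(s0, bbaaaab, #) ⊢ (s2, baaaab, #) ⊢ (s0, aaaab, Y#) ⊢ (s1, aaab, BY#) ⊢ (s1, aab, AXY#) ⊢ (s1, ab, XY#) ⊢ (s0, b, AY#) ⊢ (s0, ε, YBY#)
All input consumed in state s0 with stack YBY#.

YBY#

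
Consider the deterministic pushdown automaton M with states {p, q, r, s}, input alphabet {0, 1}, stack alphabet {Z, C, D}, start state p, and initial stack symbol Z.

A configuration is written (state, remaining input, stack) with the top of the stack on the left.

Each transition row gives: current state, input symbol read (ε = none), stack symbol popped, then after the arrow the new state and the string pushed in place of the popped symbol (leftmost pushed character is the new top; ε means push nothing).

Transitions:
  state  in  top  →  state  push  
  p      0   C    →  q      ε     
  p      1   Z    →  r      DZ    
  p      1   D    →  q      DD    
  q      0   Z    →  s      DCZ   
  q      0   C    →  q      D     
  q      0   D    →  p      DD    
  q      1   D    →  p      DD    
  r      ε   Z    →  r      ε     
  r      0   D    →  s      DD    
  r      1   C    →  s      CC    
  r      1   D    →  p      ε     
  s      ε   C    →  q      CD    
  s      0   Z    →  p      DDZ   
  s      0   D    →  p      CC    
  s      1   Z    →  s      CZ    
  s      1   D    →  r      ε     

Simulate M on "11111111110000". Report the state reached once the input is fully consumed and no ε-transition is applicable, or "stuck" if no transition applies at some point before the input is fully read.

stuck

(p, 11111111110000, Z) ⊢ (r, 1111111110000, DZ) ⊢ (p, 111111110000, Z) ⊢ (r, 11111110000, DZ) ⊢ (p, 1111110000, Z) ⊢ (r, 111110000, DZ) ⊢ (p, 11110000, Z) ⊢ (r, 1110000, DZ) ⊢ (p, 110000, Z) ⊢ (r, 10000, DZ) ⊢ (p, 0000, Z)
No transition for (p, 0, top Z); M blocks with input 0000 remaining.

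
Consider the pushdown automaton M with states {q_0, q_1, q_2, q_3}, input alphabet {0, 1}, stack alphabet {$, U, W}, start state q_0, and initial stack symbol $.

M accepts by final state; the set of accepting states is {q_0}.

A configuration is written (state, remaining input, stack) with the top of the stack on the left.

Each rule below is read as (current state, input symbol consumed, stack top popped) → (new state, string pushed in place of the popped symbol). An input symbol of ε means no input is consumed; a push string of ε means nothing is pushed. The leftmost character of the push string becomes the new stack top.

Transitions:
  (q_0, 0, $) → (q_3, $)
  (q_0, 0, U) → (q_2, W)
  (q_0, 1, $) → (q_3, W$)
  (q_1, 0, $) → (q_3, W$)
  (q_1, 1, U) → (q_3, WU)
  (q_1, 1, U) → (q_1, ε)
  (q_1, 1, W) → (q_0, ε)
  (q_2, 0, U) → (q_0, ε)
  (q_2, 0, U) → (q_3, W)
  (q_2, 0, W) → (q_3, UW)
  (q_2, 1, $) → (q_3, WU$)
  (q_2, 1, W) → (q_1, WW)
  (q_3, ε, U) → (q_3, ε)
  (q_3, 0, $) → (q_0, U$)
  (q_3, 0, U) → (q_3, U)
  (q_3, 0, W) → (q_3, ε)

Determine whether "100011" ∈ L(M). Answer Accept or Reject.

One accepting computation: (q_0, 100011, $) ⊢ (q_3, 00011, W$) ⊢ (q_3, 0011, $) ⊢ (q_0, 011, U$) ⊢ (q_2, 11, W$) ⊢ (q_1, 1, WW$) ⊢ (q_0, ε, W$)
All input consumed and state q_0 ∈ F.

Accept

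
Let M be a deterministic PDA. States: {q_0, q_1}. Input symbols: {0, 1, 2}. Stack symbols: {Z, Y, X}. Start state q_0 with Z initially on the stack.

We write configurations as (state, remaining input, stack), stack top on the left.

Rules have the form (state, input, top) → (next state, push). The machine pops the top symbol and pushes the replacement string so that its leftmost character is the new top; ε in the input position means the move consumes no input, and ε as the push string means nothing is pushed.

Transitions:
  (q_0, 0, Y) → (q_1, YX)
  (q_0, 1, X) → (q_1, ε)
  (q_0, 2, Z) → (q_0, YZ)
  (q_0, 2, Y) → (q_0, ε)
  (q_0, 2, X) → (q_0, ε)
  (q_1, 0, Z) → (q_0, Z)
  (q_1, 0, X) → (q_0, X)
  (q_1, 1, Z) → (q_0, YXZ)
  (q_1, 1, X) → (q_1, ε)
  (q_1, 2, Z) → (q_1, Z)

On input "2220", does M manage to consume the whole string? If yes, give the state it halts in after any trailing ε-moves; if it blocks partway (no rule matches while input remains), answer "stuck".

(q_0, 2220, Z)
  read 2, top Z: go to q_0, push YZ → (q_0, 220, YZ)
  read 2, top Y: go to q_0, push ε → (q_0, 20, Z)
  read 2, top Z: go to q_0, push YZ → (q_0, 0, YZ)
  read 0, top Y: go to q_1, push YX → (q_1, ε, YXZ)
All input consumed; M is in state q_1.

q_1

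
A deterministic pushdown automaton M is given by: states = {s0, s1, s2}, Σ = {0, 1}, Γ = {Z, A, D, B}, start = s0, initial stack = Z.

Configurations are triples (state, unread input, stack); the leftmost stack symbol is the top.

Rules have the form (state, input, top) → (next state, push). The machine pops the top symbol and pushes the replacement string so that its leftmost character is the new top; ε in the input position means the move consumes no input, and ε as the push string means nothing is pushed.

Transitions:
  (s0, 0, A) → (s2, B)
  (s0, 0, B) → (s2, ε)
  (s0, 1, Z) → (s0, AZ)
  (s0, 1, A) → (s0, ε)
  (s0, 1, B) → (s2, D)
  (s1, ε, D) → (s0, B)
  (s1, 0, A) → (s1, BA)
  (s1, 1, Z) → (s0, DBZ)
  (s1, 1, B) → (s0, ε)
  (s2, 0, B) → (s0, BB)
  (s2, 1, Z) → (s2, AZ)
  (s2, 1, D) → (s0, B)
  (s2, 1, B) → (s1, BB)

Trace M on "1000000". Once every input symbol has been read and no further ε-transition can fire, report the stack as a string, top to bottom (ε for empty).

BBZ

(s0, 1000000, Z)
  read 1, top Z: go to s0, push AZ → (s0, 000000, AZ)
  read 0, top A: go to s2, push B → (s2, 00000, BZ)
  read 0, top B: go to s0, push BB → (s0, 0000, BBZ)
  read 0, top B: go to s2, push ε → (s2, 000, BZ)
  read 0, top B: go to s0, push BB → (s0, 00, BBZ)
  read 0, top B: go to s2, push ε → (s2, 0, BZ)
  read 0, top B: go to s0, push BB → (s0, ε, BBZ)
All input consumed in state s0 with stack BBZ.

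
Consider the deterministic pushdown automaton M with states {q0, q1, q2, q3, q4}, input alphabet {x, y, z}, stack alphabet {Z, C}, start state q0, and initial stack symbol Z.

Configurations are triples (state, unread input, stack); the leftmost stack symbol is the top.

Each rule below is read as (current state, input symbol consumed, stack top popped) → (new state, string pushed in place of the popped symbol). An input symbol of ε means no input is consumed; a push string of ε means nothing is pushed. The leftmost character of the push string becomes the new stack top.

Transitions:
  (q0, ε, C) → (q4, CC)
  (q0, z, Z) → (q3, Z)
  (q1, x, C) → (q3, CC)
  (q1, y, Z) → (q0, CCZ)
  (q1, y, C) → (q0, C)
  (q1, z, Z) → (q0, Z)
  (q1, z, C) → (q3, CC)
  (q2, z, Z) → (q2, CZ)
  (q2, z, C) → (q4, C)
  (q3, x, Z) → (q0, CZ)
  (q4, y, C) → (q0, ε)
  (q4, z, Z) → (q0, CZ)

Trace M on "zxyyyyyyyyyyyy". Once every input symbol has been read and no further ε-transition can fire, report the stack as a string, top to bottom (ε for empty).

CCZ

(q0, zxyyyyyyyyyyyy, Z)
  read z, top Z: go to q3, push Z → (q3, xyyyyyyyyyyyy, Z)
  read x, top Z: go to q0, push CZ → (q0, yyyyyyyyyyyy, CZ)
  ε-move, top C: go to q4, push CC → (q4, yyyyyyyyyyyy, CCZ)
  read y, top C: go to q0, push ε → (q0, yyyyyyyyyyy, CZ)
  ε-move, top C: go to q4, push CC → (q4, yyyyyyyyyyy, CCZ)
  read y, top C: go to q0, push ε → (q0, yyyyyyyyyy, CZ)
  ε-move, top C: go to q4, push CC → (q4, yyyyyyyyyy, CCZ)
  read y, top C: go to q0, push ε → (q0, yyyyyyyyy, CZ)
  ε-move, top C: go to q4, push CC → (q4, yyyyyyyyy, CCZ)
  read y, top C: go to q0, push ε → (q0, yyyyyyyy, CZ)
  ε-move, top C: go to q4, push CC → (q4, yyyyyyyy, CCZ)
  read y, top C: go to q0, push ε → (q0, yyyyyyy, CZ)
  ε-move, top C: go to q4, push CC → (q4, yyyyyyy, CCZ)
  read y, top C: go to q0, push ε → (q0, yyyyyy, CZ)
  ε-move, top C: go to q4, push CC → (q4, yyyyyy, CCZ)
  read y, top C: go to q0, push ε → (q0, yyyyy, CZ)
  ε-move, top C: go to q4, push CC → (q4, yyyyy, CCZ)
  read y, top C: go to q0, push ε → (q0, yyyy, CZ)
  ε-move, top C: go to q4, push CC → (q4, yyyy, CCZ)
  read y, top C: go to q0, push ε → (q0, yyy, CZ)
  ε-move, top C: go to q4, push CC → (q4, yyy, CCZ)
  read y, top C: go to q0, push ε → (q0, yy, CZ)
  ε-move, top C: go to q4, push CC → (q4, yy, CCZ)
  read y, top C: go to q0, push ε → (q0, y, CZ)
  ε-move, top C: go to q4, push CC → (q4, y, CCZ)
  read y, top C: go to q0, push ε → (q0, ε, CZ)
  ε-move, top C: go to q4, push CC → (q4, ε, CCZ)
All input consumed in state q4 with stack CCZ.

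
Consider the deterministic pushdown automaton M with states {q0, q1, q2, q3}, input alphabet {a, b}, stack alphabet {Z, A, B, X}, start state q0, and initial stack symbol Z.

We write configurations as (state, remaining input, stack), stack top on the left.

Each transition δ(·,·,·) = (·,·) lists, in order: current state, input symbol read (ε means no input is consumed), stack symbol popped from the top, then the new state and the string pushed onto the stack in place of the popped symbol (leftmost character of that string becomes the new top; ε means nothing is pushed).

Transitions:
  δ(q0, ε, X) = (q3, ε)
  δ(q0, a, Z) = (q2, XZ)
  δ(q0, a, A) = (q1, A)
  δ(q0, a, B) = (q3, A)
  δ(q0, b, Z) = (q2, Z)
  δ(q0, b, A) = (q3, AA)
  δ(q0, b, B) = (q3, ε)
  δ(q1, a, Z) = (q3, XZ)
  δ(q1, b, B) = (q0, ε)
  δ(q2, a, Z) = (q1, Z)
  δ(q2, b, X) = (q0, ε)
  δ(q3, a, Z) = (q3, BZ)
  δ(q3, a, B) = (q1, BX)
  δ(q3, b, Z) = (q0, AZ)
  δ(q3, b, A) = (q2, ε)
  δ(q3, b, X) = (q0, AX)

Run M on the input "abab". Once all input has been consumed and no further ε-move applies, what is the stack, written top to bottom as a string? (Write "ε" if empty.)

Z

(q0, abab, Z)
  read a, top Z: go to q2, push XZ → (q2, bab, XZ)
  read b, top X: go to q0, push ε → (q0, ab, Z)
  read a, top Z: go to q2, push XZ → (q2, b, XZ)
  read b, top X: go to q0, push ε → (q0, ε, Z)
All input consumed in state q0 with stack Z.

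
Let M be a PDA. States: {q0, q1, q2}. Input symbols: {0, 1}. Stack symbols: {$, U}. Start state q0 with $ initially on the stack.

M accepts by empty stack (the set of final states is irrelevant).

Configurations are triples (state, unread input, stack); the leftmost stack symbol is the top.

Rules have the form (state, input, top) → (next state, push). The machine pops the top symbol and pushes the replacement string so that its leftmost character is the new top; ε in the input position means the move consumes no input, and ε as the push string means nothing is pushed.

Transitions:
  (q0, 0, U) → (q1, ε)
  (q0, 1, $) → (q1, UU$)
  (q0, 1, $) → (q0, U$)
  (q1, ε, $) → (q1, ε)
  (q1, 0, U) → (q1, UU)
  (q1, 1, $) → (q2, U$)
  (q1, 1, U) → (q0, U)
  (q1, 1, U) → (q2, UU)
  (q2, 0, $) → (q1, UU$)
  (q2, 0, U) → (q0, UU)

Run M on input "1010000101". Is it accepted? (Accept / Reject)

No computation consumes all input and empties the stack.

Reject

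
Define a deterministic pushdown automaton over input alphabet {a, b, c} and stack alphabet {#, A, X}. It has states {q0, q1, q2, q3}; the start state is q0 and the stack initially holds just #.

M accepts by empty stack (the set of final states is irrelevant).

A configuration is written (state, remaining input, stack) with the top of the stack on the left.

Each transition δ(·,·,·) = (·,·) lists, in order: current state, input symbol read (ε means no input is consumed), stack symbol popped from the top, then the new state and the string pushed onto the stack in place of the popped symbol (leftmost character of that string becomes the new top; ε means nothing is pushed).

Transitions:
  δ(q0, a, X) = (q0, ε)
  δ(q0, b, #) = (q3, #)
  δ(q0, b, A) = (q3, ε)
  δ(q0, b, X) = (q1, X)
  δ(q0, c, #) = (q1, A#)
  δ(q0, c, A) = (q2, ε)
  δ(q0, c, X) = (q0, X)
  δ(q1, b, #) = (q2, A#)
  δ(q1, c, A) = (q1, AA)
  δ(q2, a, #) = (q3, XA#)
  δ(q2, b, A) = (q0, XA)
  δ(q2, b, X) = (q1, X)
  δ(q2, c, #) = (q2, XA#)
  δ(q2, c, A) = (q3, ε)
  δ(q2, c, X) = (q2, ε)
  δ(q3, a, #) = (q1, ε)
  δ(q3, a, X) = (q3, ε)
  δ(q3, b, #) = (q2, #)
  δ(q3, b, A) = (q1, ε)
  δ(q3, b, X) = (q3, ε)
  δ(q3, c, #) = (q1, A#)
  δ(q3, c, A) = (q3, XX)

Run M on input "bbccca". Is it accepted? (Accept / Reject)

(q0, bbccca, #)
  read b, top #: go to q3, push # → (q3, bccca, #)
  read b, top #: go to q2, push # → (q2, ccca, #)
  read c, top #: go to q2, push XA# → (q2, cca, XA#)
  read c, top X: go to q2, push ε → (q2, ca, A#)
  read c, top A: go to q3, push ε → (q3, a, #)
  read a, top #: go to q1, push ε → (q1, ε, ε)
All input consumed and the stack is empty.

Accept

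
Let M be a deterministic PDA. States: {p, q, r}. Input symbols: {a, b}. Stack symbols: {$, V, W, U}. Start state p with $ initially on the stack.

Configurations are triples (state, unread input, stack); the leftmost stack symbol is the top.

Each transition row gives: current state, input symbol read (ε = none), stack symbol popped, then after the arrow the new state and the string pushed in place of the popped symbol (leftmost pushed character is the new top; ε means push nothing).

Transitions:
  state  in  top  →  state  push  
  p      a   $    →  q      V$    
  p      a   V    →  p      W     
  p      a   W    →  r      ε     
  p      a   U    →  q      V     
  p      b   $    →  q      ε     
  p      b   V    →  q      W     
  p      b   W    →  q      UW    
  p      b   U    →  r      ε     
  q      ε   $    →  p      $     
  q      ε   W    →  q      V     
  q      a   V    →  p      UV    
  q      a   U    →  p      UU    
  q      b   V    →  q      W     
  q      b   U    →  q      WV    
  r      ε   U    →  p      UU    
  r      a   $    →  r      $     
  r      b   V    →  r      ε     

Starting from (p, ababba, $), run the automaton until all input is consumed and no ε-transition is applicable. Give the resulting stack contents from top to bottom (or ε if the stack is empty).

$

(p, ababba, $)
  read a, top $: go to q, push V$ → (q, babba, V$)
  read b, top V: go to q, push W → (q, abba, W$)
  ε-move, top W: go to q, push V → (q, abba, V$)
  read a, top V: go to p, push UV → (p, bba, UV$)
  read b, top U: go to r, push ε → (r, ba, V$)
  read b, top V: go to r, push ε → (r, a, $)
  read a, top $: go to r, push $ → (r, ε, $)
All input consumed in state r with stack $.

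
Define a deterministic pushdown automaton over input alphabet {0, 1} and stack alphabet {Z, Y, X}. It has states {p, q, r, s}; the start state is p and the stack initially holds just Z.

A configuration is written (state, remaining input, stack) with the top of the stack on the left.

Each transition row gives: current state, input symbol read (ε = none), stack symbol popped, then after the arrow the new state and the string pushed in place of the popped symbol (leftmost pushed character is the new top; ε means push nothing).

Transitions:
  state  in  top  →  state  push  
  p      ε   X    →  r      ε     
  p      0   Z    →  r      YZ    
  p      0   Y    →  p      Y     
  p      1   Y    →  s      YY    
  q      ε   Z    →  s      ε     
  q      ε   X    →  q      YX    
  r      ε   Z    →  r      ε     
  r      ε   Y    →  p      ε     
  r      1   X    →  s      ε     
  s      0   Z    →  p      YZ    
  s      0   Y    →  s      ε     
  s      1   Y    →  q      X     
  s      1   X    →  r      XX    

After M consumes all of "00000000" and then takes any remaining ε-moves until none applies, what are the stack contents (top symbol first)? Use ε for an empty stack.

(p, 00000000, Z)
  read 0, top Z: go to r, push YZ → (r, 0000000, YZ)
  ε-move, top Y: go to p, push ε → (p, 0000000, Z)
  read 0, top Z: go to r, push YZ → (r, 000000, YZ)
  ε-move, top Y: go to p, push ε → (p, 000000, Z)
  read 0, top Z: go to r, push YZ → (r, 00000, YZ)
  ε-move, top Y: go to p, push ε → (p, 00000, Z)
  read 0, top Z: go to r, push YZ → (r, 0000, YZ)
  ε-move, top Y: go to p, push ε → (p, 0000, Z)
  read 0, top Z: go to r, push YZ → (r, 000, YZ)
  ε-move, top Y: go to p, push ε → (p, 000, Z)
  read 0, top Z: go to r, push YZ → (r, 00, YZ)
  ε-move, top Y: go to p, push ε → (p, 00, Z)
  read 0, top Z: go to r, push YZ → (r, 0, YZ)
  ε-move, top Y: go to p, push ε → (p, 0, Z)
  read 0, top Z: go to r, push YZ → (r, ε, YZ)
  ε-move, top Y: go to p, push ε → (p, ε, Z)
All input consumed in state p with stack Z.

Z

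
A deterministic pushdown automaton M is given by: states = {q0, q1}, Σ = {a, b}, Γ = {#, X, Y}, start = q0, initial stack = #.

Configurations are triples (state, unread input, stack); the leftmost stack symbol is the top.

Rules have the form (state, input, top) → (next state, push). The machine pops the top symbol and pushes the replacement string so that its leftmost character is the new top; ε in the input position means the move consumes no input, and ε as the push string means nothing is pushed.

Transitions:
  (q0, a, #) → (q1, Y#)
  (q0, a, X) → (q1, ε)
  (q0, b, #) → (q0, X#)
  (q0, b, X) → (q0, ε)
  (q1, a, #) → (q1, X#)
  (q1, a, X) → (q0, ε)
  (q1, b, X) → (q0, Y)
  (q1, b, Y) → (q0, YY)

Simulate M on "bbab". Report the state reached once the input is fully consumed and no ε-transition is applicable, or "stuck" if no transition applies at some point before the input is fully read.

(q0, bbab, #)
  read b, top #: go to q0, push X# → (q0, bab, X#)
  read b, top X: go to q0, push ε → (q0, ab, #)
  read a, top #: go to q1, push Y# → (q1, b, Y#)
  read b, top Y: go to q0, push YY → (q0, ε, YY#)
All input consumed; M is in state q0.

q0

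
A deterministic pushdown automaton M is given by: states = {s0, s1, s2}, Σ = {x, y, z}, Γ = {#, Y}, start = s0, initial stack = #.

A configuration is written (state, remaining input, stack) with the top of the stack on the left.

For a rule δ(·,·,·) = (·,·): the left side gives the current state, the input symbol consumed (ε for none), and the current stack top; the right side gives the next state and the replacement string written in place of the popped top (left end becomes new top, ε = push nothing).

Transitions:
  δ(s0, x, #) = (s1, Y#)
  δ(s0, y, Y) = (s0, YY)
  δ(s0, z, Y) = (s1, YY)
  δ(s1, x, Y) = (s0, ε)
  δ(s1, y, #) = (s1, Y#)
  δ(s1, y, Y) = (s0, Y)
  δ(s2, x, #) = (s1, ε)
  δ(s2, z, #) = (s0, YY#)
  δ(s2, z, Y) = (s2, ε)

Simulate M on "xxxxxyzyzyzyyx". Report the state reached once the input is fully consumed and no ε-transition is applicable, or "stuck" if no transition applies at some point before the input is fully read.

(s0, xxxxxyzyzyzyyx, #)
  read x, top #: go to s1, push Y# → (s1, xxxxyzyzyzyyx, Y#)
  read x, top Y: go to s0, push ε → (s0, xxxyzyzyzyyx, #)
  read x, top #: go to s1, push Y# → (s1, xxyzyzyzyyx, Y#)
  read x, top Y: go to s0, push ε → (s0, xyzyzyzyyx, #)
  read x, top #: go to s1, push Y# → (s1, yzyzyzyyx, Y#)
  read y, top Y: go to s0, push Y → (s0, zyzyzyyx, Y#)
  read z, top Y: go to s1, push YY → (s1, yzyzyyx, YY#)
  read y, top Y: go to s0, push Y → (s0, zyzyyx, YY#)
  read z, top Y: go to s1, push YY → (s1, yzyyx, YYY#)
  read y, top Y: go to s0, push Y → (s0, zyyx, YYY#)
  read z, top Y: go to s1, push YY → (s1, yyx, YYYY#)
  read y, top Y: go to s0, push Y → (s0, yx, YYYY#)
  read y, top Y: go to s0, push YY → (s0, x, YYYYY#)
No transition for (s0, x, top Y); M blocks with input x remaining.

stuck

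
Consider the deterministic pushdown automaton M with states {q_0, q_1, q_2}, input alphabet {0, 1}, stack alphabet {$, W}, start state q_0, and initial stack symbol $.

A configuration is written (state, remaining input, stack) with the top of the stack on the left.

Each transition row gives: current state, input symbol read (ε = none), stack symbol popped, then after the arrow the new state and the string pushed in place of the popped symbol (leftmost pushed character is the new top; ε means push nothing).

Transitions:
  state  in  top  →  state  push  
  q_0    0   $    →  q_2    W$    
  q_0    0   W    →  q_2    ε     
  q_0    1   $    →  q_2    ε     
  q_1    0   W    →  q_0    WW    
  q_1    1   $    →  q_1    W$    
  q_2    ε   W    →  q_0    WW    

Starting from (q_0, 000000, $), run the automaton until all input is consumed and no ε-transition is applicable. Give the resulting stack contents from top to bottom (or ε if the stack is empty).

WW$

(q_0, 000000, $)
  read 0, top $: go to q_2, push W$ → (q_2, 00000, W$)
  ε-move, top W: go to q_0, push WW → (q_0, 00000, WW$)
  read 0, top W: go to q_2, push ε → (q_2, 0000, W$)
  ε-move, top W: go to q_0, push WW → (q_0, 0000, WW$)
  read 0, top W: go to q_2, push ε → (q_2, 000, W$)
  ε-move, top W: go to q_0, push WW → (q_0, 000, WW$)
  read 0, top W: go to q_2, push ε → (q_2, 00, W$)
  ε-move, top W: go to q_0, push WW → (q_0, 00, WW$)
  read 0, top W: go to q_2, push ε → (q_2, 0, W$)
  ε-move, top W: go to q_0, push WW → (q_0, 0, WW$)
  read 0, top W: go to q_2, push ε → (q_2, ε, W$)
  ε-move, top W: go to q_0, push WW → (q_0, ε, WW$)
All input consumed in state q_0 with stack WW$.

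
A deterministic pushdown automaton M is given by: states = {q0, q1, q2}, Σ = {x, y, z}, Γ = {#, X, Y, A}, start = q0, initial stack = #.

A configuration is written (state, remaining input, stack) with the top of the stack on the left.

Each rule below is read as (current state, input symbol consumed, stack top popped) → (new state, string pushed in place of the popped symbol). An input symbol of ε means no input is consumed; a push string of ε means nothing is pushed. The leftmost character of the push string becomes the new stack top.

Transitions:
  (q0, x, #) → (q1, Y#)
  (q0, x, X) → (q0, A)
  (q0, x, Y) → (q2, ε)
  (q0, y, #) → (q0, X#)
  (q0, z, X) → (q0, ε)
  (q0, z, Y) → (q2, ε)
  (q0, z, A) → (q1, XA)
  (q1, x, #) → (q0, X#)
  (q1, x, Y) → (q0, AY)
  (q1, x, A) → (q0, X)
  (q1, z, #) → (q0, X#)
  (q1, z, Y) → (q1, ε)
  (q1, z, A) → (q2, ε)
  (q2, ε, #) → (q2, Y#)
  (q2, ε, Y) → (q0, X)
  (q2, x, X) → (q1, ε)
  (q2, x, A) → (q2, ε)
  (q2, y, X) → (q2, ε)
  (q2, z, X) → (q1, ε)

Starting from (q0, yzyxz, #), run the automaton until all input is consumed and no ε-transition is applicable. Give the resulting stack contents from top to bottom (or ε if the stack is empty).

XA#

(q0, yzyxz, #)
  read y, top #: go to q0, push X# → (q0, zyxz, X#)
  read z, top X: go to q0, push ε → (q0, yxz, #)
  read y, top #: go to q0, push X# → (q0, xz, X#)
  read x, top X: go to q0, push A → (q0, z, A#)
  read z, top A: go to q1, push XA → (q1, ε, XA#)
All input consumed in state q1 with stack XA#.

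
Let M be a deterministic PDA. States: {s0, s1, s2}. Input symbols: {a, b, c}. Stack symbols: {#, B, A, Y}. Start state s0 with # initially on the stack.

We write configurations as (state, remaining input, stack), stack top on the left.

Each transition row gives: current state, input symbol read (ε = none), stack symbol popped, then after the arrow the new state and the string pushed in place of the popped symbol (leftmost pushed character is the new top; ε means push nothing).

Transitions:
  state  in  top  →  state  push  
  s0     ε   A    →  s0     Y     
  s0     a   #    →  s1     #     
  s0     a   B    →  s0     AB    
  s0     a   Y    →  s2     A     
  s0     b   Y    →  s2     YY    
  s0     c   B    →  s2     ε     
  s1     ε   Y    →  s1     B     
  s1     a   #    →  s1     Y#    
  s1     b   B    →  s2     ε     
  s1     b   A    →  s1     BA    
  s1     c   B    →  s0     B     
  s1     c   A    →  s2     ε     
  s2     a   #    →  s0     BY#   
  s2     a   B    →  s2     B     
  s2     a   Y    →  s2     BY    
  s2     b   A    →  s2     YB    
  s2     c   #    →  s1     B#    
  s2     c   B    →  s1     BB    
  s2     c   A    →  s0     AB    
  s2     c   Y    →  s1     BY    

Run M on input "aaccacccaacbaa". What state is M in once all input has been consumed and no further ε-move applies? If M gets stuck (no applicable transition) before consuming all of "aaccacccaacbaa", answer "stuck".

s2

(s0, aaccacccaacbaa, #)
  read a, top #: go to s1, push # → (s1, accacccaacbaa, #)
  read a, top #: go to s1, push Y# → (s1, ccacccaacbaa, Y#)
  ε-move, top Y: go to s1, push B → (s1, ccacccaacbaa, B#)
  read c, top B: go to s0, push B → (s0, cacccaacbaa, B#)
  read c, top B: go to s2, push ε → (s2, acccaacbaa, #)
  read a, top #: go to s0, push BY# → (s0, cccaacbaa, BY#)
  read c, top B: go to s2, push ε → (s2, ccaacbaa, Y#)
  read c, top Y: go to s1, push BY → (s1, caacbaa, BY#)
  read c, top B: go to s0, push B → (s0, aacbaa, BY#)
  read a, top B: go to s0, push AB → (s0, acbaa, ABY#)
  ε-move, top A: go to s0, push Y → (s0, acbaa, YBY#)
  read a, top Y: go to s2, push A → (s2, cbaa, ABY#)
  read c, top A: go to s0, push AB → (s0, baa, ABBY#)
  ε-move, top A: go to s0, push Y → (s0, baa, YBBY#)
  read b, top Y: go to s2, push YY → (s2, aa, YYBBY#)
  read a, top Y: go to s2, push BY → (s2, a, BYYBBY#)
  read a, top B: go to s2, push B → (s2, ε, BYYBBY#)
All input consumed; M is in state s2.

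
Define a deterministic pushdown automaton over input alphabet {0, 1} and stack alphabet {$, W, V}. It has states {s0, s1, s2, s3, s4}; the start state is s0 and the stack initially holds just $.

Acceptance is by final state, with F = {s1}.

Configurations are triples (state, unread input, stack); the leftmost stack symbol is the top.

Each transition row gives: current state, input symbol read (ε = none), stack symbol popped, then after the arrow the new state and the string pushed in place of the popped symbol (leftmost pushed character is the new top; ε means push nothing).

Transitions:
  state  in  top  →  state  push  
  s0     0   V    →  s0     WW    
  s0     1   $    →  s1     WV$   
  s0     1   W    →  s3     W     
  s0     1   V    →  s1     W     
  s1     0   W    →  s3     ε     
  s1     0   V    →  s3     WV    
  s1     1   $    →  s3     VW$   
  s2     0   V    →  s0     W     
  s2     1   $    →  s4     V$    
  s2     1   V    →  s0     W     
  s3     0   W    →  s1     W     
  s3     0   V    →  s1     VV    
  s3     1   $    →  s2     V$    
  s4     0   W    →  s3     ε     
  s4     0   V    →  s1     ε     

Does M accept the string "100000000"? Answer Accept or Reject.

Accept

(s0, 100000000, $)
  read 1, top $: go to s1, push WV$ → (s1, 00000000, WV$)
  read 0, top W: go to s3, push ε → (s3, 0000000, V$)
  read 0, top V: go to s1, push VV → (s1, 000000, VV$)
  read 0, top V: go to s3, push WV → (s3, 00000, WVV$)
  read 0, top W: go to s1, push W → (s1, 0000, WVV$)
  read 0, top W: go to s3, push ε → (s3, 000, VV$)
  read 0, top V: go to s1, push VV → (s1, 00, VVV$)
  read 0, top V: go to s3, push WV → (s3, 0, WVVV$)
  read 0, top W: go to s1, push W → (s1, ε, WVVV$)
All input consumed; state s1 ∈ F.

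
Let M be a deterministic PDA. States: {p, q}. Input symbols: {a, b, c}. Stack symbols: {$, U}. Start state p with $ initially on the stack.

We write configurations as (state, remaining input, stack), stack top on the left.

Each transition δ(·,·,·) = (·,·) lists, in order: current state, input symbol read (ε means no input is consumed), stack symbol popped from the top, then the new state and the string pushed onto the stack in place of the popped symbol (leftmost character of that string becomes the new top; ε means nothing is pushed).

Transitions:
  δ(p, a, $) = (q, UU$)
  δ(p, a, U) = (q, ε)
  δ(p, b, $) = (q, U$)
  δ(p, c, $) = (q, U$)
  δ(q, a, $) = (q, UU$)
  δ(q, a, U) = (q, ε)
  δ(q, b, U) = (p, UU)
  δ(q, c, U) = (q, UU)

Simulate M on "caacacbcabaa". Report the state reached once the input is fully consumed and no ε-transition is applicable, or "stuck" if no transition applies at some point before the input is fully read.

(p, caacacbcabaa, $)
  read c, top $: go to q, push U$ → (q, aacacbcabaa, U$)
  read a, top U: go to q, push ε → (q, acacbcabaa, $)
  read a, top $: go to q, push UU$ → (q, cacbcabaa, UU$)
  read c, top U: go to q, push UU → (q, acbcabaa, UUU$)
  read a, top U: go to q, push ε → (q, cbcabaa, UU$)
  read c, top U: go to q, push UU → (q, bcabaa, UUU$)
  read b, top U: go to p, push UU → (p, cabaa, UUUU$)
No transition for (p, c, top U); M blocks with input cabaa remaining.

stuck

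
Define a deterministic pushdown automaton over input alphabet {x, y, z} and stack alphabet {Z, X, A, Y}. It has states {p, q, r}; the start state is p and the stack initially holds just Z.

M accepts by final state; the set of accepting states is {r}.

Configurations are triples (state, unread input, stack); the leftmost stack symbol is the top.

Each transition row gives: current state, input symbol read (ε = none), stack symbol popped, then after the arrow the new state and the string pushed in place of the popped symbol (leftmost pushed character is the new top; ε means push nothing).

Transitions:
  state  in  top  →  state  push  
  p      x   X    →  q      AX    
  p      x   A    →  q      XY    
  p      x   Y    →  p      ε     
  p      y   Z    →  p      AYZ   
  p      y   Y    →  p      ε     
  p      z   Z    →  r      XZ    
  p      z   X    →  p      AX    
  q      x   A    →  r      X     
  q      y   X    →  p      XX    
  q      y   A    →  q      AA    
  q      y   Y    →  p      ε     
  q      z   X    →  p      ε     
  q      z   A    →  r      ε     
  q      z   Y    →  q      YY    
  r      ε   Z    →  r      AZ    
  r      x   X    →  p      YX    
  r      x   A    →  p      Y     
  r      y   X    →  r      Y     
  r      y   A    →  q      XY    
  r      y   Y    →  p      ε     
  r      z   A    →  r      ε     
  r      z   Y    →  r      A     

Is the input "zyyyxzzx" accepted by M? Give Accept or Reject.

(p, zyyyxzzx, Z)
  read z, top Z: go to r, push XZ → (r, yyyxzzx, XZ)
  read y, top X: go to r, push Y → (r, yyxzzx, YZ)
  read y, top Y: go to p, push ε → (p, yxzzx, Z)
  read y, top Z: go to p, push AYZ → (p, xzzx, AYZ)
  read x, top A: go to q, push XY → (q, zzx, XYYZ)
  read z, top X: go to p, push ε → (p, zx, YYZ)
No transition applies at (p, zx, YYZ); input not fully consumed.

Reject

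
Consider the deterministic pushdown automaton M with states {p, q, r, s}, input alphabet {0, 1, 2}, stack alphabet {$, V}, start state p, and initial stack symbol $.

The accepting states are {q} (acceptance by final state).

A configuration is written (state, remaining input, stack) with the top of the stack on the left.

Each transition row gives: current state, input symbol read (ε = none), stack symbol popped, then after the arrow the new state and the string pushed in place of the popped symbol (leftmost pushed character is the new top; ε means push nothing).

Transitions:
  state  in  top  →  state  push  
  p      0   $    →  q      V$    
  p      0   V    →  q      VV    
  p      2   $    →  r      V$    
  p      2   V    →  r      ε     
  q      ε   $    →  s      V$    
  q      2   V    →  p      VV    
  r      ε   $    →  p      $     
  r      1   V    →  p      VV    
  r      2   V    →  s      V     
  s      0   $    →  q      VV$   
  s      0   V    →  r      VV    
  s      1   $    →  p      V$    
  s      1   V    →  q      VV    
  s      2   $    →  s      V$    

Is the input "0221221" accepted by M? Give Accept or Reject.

(p, 0221221, $)
  read 0, top $: go to q, push V$ → (q, 221221, V$)
  read 2, top V: go to p, push VV → (p, 21221, VV$)
  read 2, top V: go to r, push ε → (r, 1221, V$)
  read 1, top V: go to p, push VV → (p, 221, VV$)
  read 2, top V: go to r, push ε → (r, 21, V$)
  read 2, top V: go to s, push V → (s, 1, V$)
  read 1, top V: go to q, push VV → (q, ε, VV$)
All input consumed; state q ∈ F.

Accept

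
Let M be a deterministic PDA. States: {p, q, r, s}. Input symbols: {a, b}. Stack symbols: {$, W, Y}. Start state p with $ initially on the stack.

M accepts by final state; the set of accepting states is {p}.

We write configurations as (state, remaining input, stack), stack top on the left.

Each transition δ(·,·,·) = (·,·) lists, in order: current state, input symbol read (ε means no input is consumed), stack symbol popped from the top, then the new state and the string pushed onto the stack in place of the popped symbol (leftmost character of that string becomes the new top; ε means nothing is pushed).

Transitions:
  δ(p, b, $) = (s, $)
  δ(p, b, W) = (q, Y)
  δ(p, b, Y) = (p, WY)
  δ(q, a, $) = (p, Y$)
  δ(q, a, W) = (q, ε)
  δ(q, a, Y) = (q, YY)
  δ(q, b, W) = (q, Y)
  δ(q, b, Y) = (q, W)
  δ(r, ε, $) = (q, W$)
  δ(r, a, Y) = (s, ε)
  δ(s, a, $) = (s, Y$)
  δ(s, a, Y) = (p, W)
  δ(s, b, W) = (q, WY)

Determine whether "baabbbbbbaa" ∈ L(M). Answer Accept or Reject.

Accept

(p, baabbbbbbaa, $)
  read b, top $: go to s, push $ → (s, aabbbbbbaa, $)
  read a, top $: go to s, push Y$ → (s, abbbbbbaa, Y$)
  read a, top Y: go to p, push W → (p, bbbbbbaa, W$)
  read b, top W: go to q, push Y → (q, bbbbbaa, Y$)
  read b, top Y: go to q, push W → (q, bbbbaa, W$)
  read b, top W: go to q, push Y → (q, bbbaa, Y$)
  read b, top Y: go to q, push W → (q, bbaa, W$)
  read b, top W: go to q, push Y → (q, baa, Y$)
  read b, top Y: go to q, push W → (q, aa, W$)
  read a, top W: go to q, push ε → (q, a, $)
  read a, top $: go to p, push Y$ → (p, ε, Y$)
All input consumed; state p ∈ F.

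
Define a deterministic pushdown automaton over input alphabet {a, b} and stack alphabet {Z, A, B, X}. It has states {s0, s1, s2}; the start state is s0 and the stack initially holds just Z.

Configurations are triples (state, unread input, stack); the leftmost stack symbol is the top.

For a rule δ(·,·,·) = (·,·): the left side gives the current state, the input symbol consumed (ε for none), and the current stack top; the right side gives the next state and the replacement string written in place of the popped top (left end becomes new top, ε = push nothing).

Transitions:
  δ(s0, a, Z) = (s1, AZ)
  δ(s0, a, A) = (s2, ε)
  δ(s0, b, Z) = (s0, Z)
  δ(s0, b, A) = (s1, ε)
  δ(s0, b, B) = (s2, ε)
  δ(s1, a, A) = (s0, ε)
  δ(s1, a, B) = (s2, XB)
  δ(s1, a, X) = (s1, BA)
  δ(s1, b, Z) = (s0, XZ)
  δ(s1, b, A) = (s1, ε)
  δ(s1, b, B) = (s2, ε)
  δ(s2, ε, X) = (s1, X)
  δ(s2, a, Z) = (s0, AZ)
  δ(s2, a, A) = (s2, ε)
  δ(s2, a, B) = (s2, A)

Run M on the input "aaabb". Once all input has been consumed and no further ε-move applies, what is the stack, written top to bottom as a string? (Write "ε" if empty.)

(s0, aaabb, Z) ⊢ (s1, aabb, AZ) ⊢ (s0, abb, Z) ⊢ (s1, bb, AZ) ⊢ (s1, b, Z) ⊢ (s0, ε, XZ)
All input consumed in state s0 with stack XZ.

XZ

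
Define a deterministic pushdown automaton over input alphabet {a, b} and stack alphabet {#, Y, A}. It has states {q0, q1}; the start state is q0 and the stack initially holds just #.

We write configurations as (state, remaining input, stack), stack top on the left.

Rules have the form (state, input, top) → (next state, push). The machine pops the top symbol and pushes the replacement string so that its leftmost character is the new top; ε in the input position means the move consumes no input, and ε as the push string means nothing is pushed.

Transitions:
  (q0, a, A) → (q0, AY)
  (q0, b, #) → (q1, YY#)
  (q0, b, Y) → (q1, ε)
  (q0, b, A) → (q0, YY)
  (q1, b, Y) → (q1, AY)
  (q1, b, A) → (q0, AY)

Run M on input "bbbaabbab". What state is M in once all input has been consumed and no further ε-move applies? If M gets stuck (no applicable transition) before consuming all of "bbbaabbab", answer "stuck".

stuck

(q0, bbbaabbab, #)
  read b, top #: go to q1, push YY# → (q1, bbaabbab, YY#)
  read b, top Y: go to q1, push AY → (q1, baabbab, AYY#)
  read b, top A: go to q0, push AY → (q0, aabbab, AYYY#)
  read a, top A: go to q0, push AY → (q0, abbab, AYYYY#)
  read a, top A: go to q0, push AY → (q0, bbab, AYYYYY#)
  read b, top A: go to q0, push YY → (q0, bab, YYYYYYY#)
  read b, top Y: go to q1, push ε → (q1, ab, YYYYYY#)
No transition for (q1, a, top Y); M blocks with input ab remaining.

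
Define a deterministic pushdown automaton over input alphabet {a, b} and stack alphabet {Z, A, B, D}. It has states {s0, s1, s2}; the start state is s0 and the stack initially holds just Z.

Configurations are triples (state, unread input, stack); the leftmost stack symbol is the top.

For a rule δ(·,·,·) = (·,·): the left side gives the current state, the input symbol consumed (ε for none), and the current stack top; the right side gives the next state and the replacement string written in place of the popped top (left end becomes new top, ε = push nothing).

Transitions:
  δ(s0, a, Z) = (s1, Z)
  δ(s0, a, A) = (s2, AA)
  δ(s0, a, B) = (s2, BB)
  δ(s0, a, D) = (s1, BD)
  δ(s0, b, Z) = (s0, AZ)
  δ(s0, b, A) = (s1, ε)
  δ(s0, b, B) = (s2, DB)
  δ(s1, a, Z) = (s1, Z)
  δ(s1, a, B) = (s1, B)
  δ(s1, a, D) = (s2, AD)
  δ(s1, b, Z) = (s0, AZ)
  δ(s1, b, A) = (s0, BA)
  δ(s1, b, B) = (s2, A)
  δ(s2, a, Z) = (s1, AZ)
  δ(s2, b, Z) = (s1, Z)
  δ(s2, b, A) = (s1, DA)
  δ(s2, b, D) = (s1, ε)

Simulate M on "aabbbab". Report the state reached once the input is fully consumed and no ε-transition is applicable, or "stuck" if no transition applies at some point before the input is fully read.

(s0, aabbbab, Z)
  read a, top Z: go to s1, push Z → (s1, abbbab, Z)
  read a, top Z: go to s1, push Z → (s1, bbbab, Z)
  read b, top Z: go to s0, push AZ → (s0, bbab, AZ)
  read b, top A: go to s1, push ε → (s1, bab, Z)
  read b, top Z: go to s0, push AZ → (s0, ab, AZ)
  read a, top A: go to s2, push AA → (s2, b, AAZ)
  read b, top A: go to s1, push DA → (s1, ε, DAAZ)
All input consumed; M is in state s1.

s1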